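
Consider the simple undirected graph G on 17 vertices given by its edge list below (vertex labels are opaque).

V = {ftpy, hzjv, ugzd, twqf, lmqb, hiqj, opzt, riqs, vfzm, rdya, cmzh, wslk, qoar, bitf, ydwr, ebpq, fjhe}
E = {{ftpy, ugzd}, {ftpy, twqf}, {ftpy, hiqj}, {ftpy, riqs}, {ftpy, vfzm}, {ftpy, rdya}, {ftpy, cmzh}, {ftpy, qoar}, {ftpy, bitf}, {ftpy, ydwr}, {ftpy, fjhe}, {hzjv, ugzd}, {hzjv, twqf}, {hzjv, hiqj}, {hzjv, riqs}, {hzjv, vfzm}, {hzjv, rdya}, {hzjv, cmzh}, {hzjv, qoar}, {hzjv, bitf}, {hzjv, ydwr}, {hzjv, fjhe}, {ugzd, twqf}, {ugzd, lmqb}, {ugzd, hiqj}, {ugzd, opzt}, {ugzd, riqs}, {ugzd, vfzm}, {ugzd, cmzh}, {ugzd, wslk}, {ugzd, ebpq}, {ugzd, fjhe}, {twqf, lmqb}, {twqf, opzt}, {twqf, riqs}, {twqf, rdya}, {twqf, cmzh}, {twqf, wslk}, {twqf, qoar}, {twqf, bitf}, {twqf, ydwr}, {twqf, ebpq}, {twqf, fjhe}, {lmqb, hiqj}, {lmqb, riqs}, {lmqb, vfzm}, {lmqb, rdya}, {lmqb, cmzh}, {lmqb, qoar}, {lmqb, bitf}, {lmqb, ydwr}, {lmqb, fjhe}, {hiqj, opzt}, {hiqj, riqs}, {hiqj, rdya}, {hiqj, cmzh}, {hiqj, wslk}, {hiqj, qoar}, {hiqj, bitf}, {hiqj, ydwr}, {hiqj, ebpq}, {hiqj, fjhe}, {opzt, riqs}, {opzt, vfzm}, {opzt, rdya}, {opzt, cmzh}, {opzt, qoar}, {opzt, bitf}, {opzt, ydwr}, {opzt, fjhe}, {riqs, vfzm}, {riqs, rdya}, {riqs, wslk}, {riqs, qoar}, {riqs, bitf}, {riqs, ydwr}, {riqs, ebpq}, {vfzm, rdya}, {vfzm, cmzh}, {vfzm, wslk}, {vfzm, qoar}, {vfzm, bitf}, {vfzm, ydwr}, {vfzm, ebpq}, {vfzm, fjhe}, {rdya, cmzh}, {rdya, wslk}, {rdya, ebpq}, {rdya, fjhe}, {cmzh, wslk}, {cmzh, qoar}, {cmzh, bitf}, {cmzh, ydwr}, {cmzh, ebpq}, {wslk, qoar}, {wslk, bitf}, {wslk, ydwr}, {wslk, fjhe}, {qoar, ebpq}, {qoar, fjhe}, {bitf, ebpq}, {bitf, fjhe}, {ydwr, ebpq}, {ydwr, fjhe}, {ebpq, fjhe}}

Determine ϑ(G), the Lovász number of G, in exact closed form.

deg(ftpy) = 11; N(ftpy) = {ugzd, twqf, hiqj, riqs, vfzm, rdya, cmzh, qoar, bitf, ydwr, fjhe}.
deg(fjhe) = 14; N(fjhe) = {ftpy, hzjv, ugzd, twqf, lmqb, hiqj, opzt, vfzm, rdya, wslk, qoar, bitf, ydwr, ebpq}.
Vertex ydwr has 12 neighbors: ftpy, hzjv, twqf, lmqb, hiqj, opzt, riqs, vfzm, cmzh, wslk, ebpq, fjhe.
Vertex hiqj has 14 neighbors: ftpy, hzjv, ugzd, lmqb, opzt, riqs, rdya, cmzh, wslk, qoar, bitf, ydwr, ebpq, fjhe.
Complete 4-partite, parts [6, 5, 3, 3]: perfect, ϑ = α = 6.
ϑ(G) ≈ 6.000000000.
Check 6 ≤ 6 ≤ 6: collapsed.

6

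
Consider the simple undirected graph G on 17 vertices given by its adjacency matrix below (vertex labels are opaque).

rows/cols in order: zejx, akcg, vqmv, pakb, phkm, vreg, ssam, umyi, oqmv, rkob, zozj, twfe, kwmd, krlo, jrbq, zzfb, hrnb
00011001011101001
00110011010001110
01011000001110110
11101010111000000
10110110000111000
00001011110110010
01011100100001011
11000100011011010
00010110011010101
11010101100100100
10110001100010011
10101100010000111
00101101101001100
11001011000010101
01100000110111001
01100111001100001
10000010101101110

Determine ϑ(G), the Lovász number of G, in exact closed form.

sqrt(17)

deg(vreg) = 8; N(vreg) = {phkm, ssam, umyi, oqmv, rkob, twfe, kwmd, zzfb}.
deg(rkob) = 8; N(rkob) = {zejx, akcg, pakb, vreg, umyi, oqmv, twfe, jrbq}.
Vertex umyi has 8 neighbors: zejx, akcg, vreg, rkob, zozj, kwmd, krlo, zzfb.
N(twfe) = {zejx, vqmv, phkm, vreg, rkob, jrbq, zzfb, hrnb}, |N(twfe)| = 8.
deg(v) = 8 for all v (|V|=17); strongly regular (17,8,3,4).
A has 3 distinct eigenvalues ≈ [8.0, 1.561553, -2.561553].
λ_max=8, λ_min=-sqrt(17)/2 - 1/2; ϑ = −17·λ_min/(λ_max−λ_min) = sqrt(17).
= 4.123105626… (decimal).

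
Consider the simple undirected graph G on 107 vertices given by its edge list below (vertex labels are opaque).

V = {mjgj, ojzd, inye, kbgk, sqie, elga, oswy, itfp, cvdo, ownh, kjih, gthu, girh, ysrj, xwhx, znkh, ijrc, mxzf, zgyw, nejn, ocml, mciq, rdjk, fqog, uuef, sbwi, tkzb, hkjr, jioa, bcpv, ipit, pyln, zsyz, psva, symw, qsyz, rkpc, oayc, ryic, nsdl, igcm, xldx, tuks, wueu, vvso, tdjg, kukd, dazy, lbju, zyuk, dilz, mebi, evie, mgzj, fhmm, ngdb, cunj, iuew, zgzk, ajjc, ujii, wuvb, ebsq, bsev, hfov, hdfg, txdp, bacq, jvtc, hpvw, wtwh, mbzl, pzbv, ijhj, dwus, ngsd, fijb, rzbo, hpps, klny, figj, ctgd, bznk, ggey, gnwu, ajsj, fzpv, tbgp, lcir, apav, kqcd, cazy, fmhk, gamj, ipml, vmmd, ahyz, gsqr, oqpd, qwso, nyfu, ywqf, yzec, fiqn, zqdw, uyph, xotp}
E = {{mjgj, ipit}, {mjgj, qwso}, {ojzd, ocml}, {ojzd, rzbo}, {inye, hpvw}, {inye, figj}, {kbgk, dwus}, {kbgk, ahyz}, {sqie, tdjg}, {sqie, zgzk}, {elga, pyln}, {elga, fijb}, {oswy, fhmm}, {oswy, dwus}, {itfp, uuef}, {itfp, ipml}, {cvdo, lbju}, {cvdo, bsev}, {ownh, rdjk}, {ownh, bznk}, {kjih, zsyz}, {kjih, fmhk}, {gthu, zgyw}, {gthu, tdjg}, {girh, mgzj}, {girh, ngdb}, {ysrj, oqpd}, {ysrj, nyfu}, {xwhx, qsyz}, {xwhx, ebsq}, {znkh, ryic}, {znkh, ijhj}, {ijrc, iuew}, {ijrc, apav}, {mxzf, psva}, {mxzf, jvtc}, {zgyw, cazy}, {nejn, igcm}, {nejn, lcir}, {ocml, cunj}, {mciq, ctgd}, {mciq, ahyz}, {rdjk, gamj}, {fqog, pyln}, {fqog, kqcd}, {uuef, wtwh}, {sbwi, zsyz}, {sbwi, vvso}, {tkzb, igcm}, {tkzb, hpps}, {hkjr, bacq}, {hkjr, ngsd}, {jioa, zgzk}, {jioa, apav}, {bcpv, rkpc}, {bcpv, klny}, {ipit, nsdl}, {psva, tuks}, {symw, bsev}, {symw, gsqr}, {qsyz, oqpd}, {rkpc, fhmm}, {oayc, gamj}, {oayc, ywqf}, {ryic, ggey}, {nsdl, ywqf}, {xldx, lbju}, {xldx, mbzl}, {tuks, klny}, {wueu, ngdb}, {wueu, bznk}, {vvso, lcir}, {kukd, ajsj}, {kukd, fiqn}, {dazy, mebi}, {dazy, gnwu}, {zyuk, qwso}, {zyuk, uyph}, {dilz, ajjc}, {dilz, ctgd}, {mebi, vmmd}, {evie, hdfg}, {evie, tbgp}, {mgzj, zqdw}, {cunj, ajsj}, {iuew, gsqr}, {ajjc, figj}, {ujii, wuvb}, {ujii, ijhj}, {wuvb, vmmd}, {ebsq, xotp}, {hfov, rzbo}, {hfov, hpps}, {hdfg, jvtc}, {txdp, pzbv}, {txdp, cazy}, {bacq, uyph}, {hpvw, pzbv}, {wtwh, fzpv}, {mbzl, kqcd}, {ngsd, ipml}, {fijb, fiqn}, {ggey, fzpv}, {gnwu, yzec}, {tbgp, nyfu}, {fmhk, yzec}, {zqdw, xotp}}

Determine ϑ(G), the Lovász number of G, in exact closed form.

deg(zqdw) = 2; N(zqdw) = {mgzj, xotp}.
deg(ajjc) = 2; N(ajjc) = {dilz, figj}.
Vertex kjih has 2 neighbors: zsyz, fmhk.
Vertex gamj has 2 neighbors: rdjk, oayc.
G on 107 vertices is 2-regular; this is C_{107}, the 107-cycle.
spec(A) ≈ [2.0, 1.9966, 1.9862, 1.969, 1.9451, 1.9144, 1.8771, 1.8334, 1.7833, 1.7271, 1.665, 1.5971, 1.5237, 1.445, 1.3614, 1.273, 1.1803, 1.0835, 0.983, 0.8791, 0.7721, 0.6625, 0.5506, 0.4369, 0.3216, 0.2052, 0.0881, -0.0294, -0.1467, -0.2635, -0.3794, -0.494, -0.6069, -0.7176, -0.826, -0.9314, -1.0337, -1.1324, -1.2272, -1.3178, -1.4038, -1.485, -1.561, -1.6317, -1.6968, -1.756, -1.8092, -1.8561, -1.8966, -1.9306, -1.9579, -1.9785, -1.9922, -1.9991] (distinct, 4 d.p.).
ϑ = −N·λ_min/(λ_max−λ_min) = −107·(-2*cos(pi/107))/(2−(-2*cos(pi/107))) = 107*cos(pi/107)/(cos(pi/107) + 1).
Numerically 53.48847.
Sandwich: α(G)=53 ≤ ϑ(G)=107*cos(pi/107)/(cos(pi/107) + 1) ≤ χ(Ḡ)=54 (both strict).

107*cos(pi/107)/(cos(pi/107) + 1)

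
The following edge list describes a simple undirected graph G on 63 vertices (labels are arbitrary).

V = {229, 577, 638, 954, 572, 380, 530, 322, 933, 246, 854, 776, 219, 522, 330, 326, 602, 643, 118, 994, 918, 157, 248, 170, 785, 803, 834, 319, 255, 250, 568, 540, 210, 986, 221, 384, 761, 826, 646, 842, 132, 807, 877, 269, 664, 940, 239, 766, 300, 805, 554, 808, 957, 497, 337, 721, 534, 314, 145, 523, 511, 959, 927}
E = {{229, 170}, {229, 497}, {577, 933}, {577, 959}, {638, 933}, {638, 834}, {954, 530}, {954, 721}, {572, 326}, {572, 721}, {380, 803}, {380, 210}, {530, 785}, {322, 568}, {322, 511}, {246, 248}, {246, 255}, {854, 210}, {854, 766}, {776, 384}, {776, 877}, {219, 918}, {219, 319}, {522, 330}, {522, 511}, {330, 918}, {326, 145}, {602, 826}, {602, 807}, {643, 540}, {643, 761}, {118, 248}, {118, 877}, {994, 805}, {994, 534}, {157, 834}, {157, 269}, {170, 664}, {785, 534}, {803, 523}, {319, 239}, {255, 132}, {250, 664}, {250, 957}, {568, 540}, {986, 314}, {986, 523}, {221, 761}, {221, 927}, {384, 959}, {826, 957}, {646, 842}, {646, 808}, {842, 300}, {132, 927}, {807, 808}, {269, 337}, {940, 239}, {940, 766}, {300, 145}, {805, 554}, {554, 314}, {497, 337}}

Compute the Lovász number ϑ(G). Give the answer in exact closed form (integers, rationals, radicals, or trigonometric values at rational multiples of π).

63*cos(pi/63)/(cos(pi/63) + 1)

N(322) = {568, 511}, |N(322)| = 2.
deg(957) = 2; N(957) = {250, 826}.
N(918) = {219, 330}, |N(918)| = 2.
N(534) = {994, 785}, |N(534)| = 2.
2-regular, N=63; connected 2-regular on 63 ⇒ C_{63}.
A has 32 distinct eigenvalues ≈ [2.0, 1.99006, 1.96034, 1.91115, 1.84295, 1.75644, 1.65248, 1.53209, 1.39647, 1.24698, 1.08509, 0.91242, 0.73068, 0.54168, 0.3473, 0.14946, -0.04986, -0.24869, -0.44504, -0.63697, -0.82257, -1.0, -1.16749, -1.32337, -1.4661, -1.59427, -1.70658, -1.80194, -1.87939, -1.93815, -1.97766, -1.99751].
Lovász (edge-transitive): ϑ = −63·(-2*cos(pi/63))/((2)−(-2*cos(pi/63))) = 63*cos(pi/63)/(cos(pi/63) + 1).
= 31.480409… (decimal).
α=31, χ(Ḡ)=32; ϑ=63*cos(pi/63)/(cos(pi/63) + 1) lies between (both strict).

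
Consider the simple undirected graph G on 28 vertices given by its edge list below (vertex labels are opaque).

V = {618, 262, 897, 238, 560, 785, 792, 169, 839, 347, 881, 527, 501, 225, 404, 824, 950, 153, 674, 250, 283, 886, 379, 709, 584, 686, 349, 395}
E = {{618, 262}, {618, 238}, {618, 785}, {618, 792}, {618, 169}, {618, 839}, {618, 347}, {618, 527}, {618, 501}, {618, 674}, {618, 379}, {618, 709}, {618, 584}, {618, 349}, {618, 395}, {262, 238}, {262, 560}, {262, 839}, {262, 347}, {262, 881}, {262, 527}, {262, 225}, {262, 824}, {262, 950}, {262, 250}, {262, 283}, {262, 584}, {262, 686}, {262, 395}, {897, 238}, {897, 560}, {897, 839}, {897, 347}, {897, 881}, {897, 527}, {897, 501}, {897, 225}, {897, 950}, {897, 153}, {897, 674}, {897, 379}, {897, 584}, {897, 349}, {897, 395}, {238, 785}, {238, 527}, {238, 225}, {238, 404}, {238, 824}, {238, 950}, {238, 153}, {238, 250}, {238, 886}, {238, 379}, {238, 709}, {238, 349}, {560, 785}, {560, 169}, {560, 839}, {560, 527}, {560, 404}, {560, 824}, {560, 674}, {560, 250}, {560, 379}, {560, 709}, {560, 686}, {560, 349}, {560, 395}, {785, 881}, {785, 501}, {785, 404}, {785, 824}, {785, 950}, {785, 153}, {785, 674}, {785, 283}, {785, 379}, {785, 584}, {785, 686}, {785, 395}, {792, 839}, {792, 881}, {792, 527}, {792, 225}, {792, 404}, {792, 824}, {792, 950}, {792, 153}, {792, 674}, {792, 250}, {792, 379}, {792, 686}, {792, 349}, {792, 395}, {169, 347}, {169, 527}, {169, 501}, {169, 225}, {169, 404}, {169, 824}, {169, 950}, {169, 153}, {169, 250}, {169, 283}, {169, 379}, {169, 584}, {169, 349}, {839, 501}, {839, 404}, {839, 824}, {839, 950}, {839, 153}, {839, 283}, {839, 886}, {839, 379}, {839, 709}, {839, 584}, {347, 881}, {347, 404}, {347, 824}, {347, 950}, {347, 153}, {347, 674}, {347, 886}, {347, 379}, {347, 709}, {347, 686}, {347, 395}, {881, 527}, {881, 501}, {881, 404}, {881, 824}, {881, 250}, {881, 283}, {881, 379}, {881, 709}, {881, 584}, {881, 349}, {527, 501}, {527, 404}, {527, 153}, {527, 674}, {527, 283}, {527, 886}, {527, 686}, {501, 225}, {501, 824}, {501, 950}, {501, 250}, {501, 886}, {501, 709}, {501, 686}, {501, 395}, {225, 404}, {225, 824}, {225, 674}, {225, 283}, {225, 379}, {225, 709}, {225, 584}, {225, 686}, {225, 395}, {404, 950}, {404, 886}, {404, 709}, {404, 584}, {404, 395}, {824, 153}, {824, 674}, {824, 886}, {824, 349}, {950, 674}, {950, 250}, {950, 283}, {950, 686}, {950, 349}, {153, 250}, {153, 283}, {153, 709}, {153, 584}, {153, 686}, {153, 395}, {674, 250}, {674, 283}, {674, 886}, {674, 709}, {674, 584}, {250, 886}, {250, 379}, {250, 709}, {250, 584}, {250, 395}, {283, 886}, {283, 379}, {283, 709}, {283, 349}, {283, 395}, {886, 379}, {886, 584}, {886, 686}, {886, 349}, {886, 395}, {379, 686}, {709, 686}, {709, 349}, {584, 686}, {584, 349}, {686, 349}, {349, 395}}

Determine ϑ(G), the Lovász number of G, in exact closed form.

N(225) = {262, 897, 238, 792, 169, 501, 404, 824, 674, 283, 379, 709, 584, 686, 395}, |N(225)| = 15.
deg(404) = 15; N(404) = {238, 560, 785, 792, 169, 839, 347, 881, 527, 225, 950, 886, 709, 584, 395}.
Vertex 349 has 15 neighbors: 618, 897, 238, 560, 792, 169, 881, 824, 950, 283, 886, 709, 584, 686, 395.
deg(395) = 15; N(395) = {618, 262, 897, 560, 785, 792, 347, 501, 225, 404, 153, 250, 283, 886, 349}.
Every vertex has degree 15 (N=28); this is K(8,2), the Kneser graph.
spec(A) ≈ [15.0, 1.0, -5.0] (distinct, 5 d.p.).
λ_max=15, λ_min=-5; ϑ = −28·λ_min/(λ_max−λ_min) = 7.
Numerically 7.0000000.

7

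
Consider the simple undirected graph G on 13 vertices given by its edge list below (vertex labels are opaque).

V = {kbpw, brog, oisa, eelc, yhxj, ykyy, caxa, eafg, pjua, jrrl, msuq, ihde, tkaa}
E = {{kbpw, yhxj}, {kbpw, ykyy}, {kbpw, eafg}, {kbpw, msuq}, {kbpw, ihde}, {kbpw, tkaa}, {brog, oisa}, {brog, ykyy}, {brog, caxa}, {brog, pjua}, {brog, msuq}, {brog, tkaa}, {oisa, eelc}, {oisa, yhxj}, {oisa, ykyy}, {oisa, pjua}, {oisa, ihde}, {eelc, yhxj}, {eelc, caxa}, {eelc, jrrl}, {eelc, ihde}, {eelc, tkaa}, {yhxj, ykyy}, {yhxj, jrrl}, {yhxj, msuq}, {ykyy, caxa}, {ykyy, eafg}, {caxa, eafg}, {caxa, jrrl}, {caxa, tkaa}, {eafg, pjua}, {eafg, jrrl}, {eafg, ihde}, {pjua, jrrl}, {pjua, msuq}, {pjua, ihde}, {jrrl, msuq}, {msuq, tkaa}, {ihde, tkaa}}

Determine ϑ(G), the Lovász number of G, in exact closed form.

sqrt(13)

N(jrrl) = {eelc, yhxj, caxa, eafg, pjua, msuq}, |N(jrrl)| = 6.
deg(ihde) = 6; N(ihde) = {kbpw, oisa, eelc, eafg, pjua, tkaa}.
N(eelc) = {oisa, yhxj, caxa, jrrl, ihde, tkaa}, |N(eelc)| = 6.
deg(msuq) = 6; N(msuq) = {kbpw, brog, yhxj, pjua, jrrl, tkaa}.
deg(v) = 6 for all v (|V|=13); strongly regular (13,6,2,3).
The 3 distinct eigenvalues: [6.0, 1.3028, -2.3028].
Lovász (edge-transitive): ϑ = −13·(-sqrt(13)/2 - 1/2)/((6)−(-sqrt(13)/2 - 1/2)) = sqrt(13).
≈ 3.60555 (to 5 d.p.).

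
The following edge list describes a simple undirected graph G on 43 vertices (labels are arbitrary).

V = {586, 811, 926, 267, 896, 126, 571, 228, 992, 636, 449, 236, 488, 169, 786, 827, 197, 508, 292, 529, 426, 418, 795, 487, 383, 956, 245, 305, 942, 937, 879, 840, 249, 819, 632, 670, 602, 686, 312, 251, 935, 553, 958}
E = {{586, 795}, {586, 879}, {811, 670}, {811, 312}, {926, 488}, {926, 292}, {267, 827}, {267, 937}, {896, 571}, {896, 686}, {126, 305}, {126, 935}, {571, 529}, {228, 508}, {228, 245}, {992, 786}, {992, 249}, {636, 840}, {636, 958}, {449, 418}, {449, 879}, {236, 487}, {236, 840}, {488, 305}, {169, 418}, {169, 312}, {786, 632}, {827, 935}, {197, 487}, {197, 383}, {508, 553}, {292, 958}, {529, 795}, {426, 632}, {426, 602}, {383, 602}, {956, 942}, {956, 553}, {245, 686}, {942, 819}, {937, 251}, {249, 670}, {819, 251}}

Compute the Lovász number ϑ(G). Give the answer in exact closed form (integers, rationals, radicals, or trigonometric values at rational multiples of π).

43*cos(pi/43)/(cos(pi/43) + 1)

N(840) = {636, 236}, |N(840)| = 2.
N(811) = {670, 312}, |N(811)| = 2.
Vertex 383 has 2 neighbors: 197, 602.
Vertex 632 has 2 neighbors: 786, 426.
43-vertex 2-regular graph: a single 43-cycle (edge-transitive).
Distinct eigenvalues (to 4 d.p.): [2.0, 1.9787, 1.9152, 1.8109, 1.668, 1.4895, 1.2793, 1.0419, 0.7822, 0.5059, 0.2187, -0.073, -0.3633, -0.6458, -0.9145, -1.1637, -1.3881, -1.583, -1.7441, -1.868, -1.9522, -1.9947].
With N=43: ϑ(G) = 43·(-(-1)*2*cos(pi/43))/(2−(-2*cos(pi/43))) = 43*cos(pi/43)/(cos(pi/43) + 1).
= 21.4712837… (decimal).
Check 21 ≤ 43*cos(pi/43)/(cos(pi/43) + 1) ≤ 22: both strict.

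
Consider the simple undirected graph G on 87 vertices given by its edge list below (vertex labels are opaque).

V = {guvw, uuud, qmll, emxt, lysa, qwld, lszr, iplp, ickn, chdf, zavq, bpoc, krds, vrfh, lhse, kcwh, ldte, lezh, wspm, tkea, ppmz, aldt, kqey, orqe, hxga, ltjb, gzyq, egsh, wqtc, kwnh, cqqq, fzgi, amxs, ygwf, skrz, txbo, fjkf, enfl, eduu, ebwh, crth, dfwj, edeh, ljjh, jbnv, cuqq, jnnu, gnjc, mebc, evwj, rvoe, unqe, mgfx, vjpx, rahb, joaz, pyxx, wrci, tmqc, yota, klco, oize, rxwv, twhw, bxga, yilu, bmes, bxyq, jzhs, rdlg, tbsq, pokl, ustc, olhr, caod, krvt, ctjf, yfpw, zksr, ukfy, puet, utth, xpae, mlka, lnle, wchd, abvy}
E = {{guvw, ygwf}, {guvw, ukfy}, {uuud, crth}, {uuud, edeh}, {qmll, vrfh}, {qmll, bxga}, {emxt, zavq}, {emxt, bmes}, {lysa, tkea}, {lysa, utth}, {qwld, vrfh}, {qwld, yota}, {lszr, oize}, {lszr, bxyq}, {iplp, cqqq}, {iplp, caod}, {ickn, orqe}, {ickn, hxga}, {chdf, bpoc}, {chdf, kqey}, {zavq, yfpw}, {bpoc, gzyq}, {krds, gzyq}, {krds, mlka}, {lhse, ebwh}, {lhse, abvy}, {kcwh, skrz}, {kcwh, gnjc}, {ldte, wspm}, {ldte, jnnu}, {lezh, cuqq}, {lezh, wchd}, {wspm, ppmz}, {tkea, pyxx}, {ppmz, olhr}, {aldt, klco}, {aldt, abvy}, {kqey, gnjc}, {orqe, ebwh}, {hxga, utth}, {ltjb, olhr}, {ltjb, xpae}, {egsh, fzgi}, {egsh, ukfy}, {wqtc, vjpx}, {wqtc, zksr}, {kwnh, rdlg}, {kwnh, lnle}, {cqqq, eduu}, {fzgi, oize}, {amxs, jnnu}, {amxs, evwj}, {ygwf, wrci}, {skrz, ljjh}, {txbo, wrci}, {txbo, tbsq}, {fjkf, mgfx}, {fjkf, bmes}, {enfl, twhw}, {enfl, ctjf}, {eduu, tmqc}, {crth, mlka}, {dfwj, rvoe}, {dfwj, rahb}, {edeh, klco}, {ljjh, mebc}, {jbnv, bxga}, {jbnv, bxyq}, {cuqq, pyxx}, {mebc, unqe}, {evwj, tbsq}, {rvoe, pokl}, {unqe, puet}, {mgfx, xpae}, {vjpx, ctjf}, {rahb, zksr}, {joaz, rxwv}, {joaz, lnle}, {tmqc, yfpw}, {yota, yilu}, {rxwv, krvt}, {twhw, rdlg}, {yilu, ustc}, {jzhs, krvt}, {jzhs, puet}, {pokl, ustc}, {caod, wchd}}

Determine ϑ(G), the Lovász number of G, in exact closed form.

N(zavq) = {emxt, yfpw}, |N(zavq)| = 2.
deg(cqqq) = 2; N(cqqq) = {iplp, eduu}.
Vertex wqtc has 2 neighbors: vjpx, zksr.
deg(joaz) = 2; N(joaz) = {rxwv, lnle}.
G on 87 vertices is 2-regular; connected 2-regular on 87 ⇒ C_{87}.
A has 44 distinct eigenvalues ≈ [2.0, 1.995, 1.979, 1.953, 1.917, 1.871, 1.815, 1.75, 1.675, 1.592, 1.501, 1.401, 1.295, 1.181, 1.062, 0.937, 0.807, 0.673, 0.535, 0.395, 0.252, 0.108, -0.036, -0.18, -0.324, -0.465, -0.604, -0.74, -0.872, -1.0, -1.122, -1.239, -1.349, -1.452, -1.547, -1.635, -1.714, -1.784, -1.844, -1.895, -1.936, -1.967, -1.988, -1.999].
Lovász: ϑ = −87(-2*cos(pi/87))/(2+-(-1)*2*cos(pi/87)) = 87*cos(pi/87)/(cos(pi/87) + 1).
Numerically 43.4858.
Sandwich: α(G)=43 ≤ ϑ(G)=87*cos(pi/87)/(cos(pi/87) + 1) ≤ χ(Ḡ)=44 (both strict).

87*cos(pi/87)/(cos(pi/87) + 1)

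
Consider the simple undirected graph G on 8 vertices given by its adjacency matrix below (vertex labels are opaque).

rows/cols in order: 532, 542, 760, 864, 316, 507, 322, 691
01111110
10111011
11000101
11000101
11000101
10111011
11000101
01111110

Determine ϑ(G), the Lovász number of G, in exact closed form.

N(316) = {532, 542, 507, 691}, |N(316)| = 4.
Vertex 542 has 6 neighbors: 532, 760, 864, 316, 322, 691.
Vertex 507 has 6 neighbors: 532, 760, 864, 316, 322, 691.
deg(864) = 4; N(864) = {532, 542, 507, 691}.
K_{4,2,2} (perfect); ϑ(G) = α(G) = max{4,2,2} = 4.
≈ 4.000000000 (to 9 d.p.).
4 ≤ 4 ≤ 4: collapsed.

4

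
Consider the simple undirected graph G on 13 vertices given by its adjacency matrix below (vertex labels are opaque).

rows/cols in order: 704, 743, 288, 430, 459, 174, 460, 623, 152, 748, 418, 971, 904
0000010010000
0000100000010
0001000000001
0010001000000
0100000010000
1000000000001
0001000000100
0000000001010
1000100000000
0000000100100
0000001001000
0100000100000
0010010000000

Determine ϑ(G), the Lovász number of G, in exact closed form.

13*cos(pi/13)/(cos(pi/13) + 1)

Vertex 418 has 2 neighbors: 460, 748.
N(288) = {430, 904}, |N(288)| = 2.
deg(174) = 2; N(174) = {704, 904}.
N(743) = {459, 971}, |N(743)| = 2.
deg(v) = 2 for all v (|V|=13); the odd cycle C_{13}.
The 7 distinct eigenvalues: [2.0, 1.77091, 1.13613, 0.24107, -0.70921, -1.49702, -1.94188].
Lovász (edge-transitive): ϑ = −13·(-2*cos(pi/13))/((2)−(-2*cos(pi/13))) = 13*cos(pi/13)/(cos(pi/13) + 1).
= 6.404168563… (decimal).
Sandwich: α(G)=6 ≤ ϑ(G)=13*cos(pi/13)/(cos(pi/13) + 1) ≤ χ(Ḡ)=7 (both strict).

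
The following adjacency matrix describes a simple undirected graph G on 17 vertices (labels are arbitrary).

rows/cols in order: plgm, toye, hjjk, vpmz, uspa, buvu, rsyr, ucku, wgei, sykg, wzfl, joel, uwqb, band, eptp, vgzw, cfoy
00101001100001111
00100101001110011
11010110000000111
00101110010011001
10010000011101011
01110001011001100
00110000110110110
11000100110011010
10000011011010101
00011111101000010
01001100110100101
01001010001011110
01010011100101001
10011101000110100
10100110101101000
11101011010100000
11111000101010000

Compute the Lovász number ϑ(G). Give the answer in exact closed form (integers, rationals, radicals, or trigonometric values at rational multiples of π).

sqrt(17)

N(hjjk) = {plgm, toye, vpmz, buvu, rsyr, eptp, vgzw, cfoy}, |N(hjjk)| = 8.
Vertex joel has 8 neighbors: toye, uspa, rsyr, wzfl, uwqb, band, eptp, vgzw.
deg(sykg) = 8; N(sykg) = {vpmz, uspa, buvu, rsyr, ucku, wgei, wzfl, vgzw}.
Vertex wgei has 8 neighbors: plgm, rsyr, ucku, sykg, wzfl, uwqb, eptp, cfoy.
Every vertex has degree 8 (N=17); SR(17,8,3,4) — a Paley graph.
A has 3 distinct eigenvalues ≈ [8.0, 1.562, -2.562].
ϑ = −N·λ_min/(λ_max−λ_min) = −17·(-sqrt(17)/2 - 1/2)/(8−(-sqrt(17)/2 - 1/2)) = sqrt(17).
≈ 4.12311 (to 5 d.p.).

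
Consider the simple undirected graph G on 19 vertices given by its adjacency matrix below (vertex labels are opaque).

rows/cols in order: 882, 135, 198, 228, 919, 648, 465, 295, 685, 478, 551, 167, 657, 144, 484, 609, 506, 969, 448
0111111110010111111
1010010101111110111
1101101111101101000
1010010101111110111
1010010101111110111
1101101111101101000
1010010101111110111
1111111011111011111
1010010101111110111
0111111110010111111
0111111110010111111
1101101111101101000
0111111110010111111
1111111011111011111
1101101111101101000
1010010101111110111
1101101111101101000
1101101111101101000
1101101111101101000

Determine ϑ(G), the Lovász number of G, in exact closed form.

deg(448) = 12; N(448) = {882, 135, 228, 919, 465, 295, 685, 478, 551, 657, 144, 609}.
Vertex 465 has 13 neighbors: 882, 198, 648, 295, 478, 551, 167, 657, 144, 484, 506, 969, 448.
N(478) = {135, 198, 228, 919, 648, 465, 295, 685, 167, 144, 484, 609, 506, 969, 448}, |N(478)| = 15.
Vertex 919 has 13 neighbors: 882, 198, 648, 295, 478, 551, 167, 657, 144, 484, 506, 969, 448.
Complete multipartite on [7, 6, 4, 2]: sandwich collapses at ϑ=7.
Numerically 7.00000.
7 ≤ 7 ≤ 7: collapsed.

7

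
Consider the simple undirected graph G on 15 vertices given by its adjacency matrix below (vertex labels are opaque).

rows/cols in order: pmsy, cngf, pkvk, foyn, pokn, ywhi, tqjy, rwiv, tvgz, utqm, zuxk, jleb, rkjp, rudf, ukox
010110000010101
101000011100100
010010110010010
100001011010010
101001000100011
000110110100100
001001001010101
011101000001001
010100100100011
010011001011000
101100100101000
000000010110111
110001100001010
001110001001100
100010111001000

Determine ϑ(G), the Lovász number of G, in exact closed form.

N(tvgz) = {cngf, foyn, tqjy, utqm, rudf, ukox}, |N(tvgz)| = 6.
N(ywhi) = {foyn, pokn, tqjy, rwiv, utqm, rkjp}, |N(ywhi)| = 6.
N(rwiv) = {cngf, pkvk, foyn, ywhi, jleb, ukox}, |N(rwiv)| = 6.
Vertex rkjp has 6 neighbors: pmsy, cngf, ywhi, tqjy, jleb, rudf.
G on 15 vertices is 6-regular; Kneser K(6,2) on C(6,2)=15 vertices.
spec(A) ≈ [6.0, 1.0, -3.0] (distinct, 3 d.p.).
−15·(-3) / ((6)−(-3)) = 5 = ϑ(G).
≈ 5.000000 (to 6 d.p.).

5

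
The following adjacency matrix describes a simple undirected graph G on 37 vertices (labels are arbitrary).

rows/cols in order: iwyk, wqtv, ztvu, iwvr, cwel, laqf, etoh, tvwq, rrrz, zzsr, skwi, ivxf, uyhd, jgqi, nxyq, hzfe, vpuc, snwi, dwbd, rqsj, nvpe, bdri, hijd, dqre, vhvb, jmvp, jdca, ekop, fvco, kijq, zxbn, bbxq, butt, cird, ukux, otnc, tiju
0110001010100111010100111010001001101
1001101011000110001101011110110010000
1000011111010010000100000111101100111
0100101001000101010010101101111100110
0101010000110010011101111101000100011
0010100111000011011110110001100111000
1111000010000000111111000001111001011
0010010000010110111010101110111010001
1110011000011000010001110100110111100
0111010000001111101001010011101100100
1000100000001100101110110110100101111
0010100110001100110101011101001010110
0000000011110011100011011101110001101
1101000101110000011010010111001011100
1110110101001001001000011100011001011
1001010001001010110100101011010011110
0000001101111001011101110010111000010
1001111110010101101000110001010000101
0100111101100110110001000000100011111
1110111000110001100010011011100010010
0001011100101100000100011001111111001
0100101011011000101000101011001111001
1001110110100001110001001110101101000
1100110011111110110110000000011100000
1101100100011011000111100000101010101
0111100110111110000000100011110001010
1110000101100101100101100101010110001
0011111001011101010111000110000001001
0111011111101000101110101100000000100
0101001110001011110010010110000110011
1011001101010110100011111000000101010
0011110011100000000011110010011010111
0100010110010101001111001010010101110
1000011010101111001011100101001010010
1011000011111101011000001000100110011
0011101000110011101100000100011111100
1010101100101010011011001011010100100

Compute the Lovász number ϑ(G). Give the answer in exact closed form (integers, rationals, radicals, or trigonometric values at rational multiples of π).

N(jgqi) = {iwyk, wqtv, iwvr, tvwq, zzsr, skwi, ivxf, snwi, dwbd, nvpe, dqre, jmvp, jdca, ekop, zxbn, butt, cird, ukux}, |N(jgqi)| = 18.
N(tvwq) = {ztvu, laqf, ivxf, jgqi, nxyq, vpuc, snwi, dwbd, nvpe, hijd, vhvb, jmvp, jdca, fvco, kijq, zxbn, butt, tiju}, |N(tvwq)| = 18.
deg(cwel) = 18; N(cwel) = {wqtv, iwvr, laqf, skwi, ivxf, nxyq, snwi, dwbd, rqsj, bdri, hijd, dqre, vhvb, jmvp, ekop, bbxq, otnc, tiju}.
Vertex skwi has 18 neighbors: iwyk, cwel, uyhd, jgqi, vpuc, dwbd, rqsj, nvpe, hijd, dqre, jmvp, jdca, fvco, bbxq, cird, ukux, otnc, tiju.
Every vertex has degree 18 (N=37); Paley(37): SR with (k,λ,μ)=(18,8,9).
A has 3 distinct eigenvalues ≈ [18.0, 2.54138, -3.54138].
Lovász (edge-transitive): ϑ = −37·(-sqrt(37)/2 - 1/2)/((18)−(-sqrt(37)/2 - 1/2)) = sqrt(37).
Numerically 6.08276.

sqrt(37)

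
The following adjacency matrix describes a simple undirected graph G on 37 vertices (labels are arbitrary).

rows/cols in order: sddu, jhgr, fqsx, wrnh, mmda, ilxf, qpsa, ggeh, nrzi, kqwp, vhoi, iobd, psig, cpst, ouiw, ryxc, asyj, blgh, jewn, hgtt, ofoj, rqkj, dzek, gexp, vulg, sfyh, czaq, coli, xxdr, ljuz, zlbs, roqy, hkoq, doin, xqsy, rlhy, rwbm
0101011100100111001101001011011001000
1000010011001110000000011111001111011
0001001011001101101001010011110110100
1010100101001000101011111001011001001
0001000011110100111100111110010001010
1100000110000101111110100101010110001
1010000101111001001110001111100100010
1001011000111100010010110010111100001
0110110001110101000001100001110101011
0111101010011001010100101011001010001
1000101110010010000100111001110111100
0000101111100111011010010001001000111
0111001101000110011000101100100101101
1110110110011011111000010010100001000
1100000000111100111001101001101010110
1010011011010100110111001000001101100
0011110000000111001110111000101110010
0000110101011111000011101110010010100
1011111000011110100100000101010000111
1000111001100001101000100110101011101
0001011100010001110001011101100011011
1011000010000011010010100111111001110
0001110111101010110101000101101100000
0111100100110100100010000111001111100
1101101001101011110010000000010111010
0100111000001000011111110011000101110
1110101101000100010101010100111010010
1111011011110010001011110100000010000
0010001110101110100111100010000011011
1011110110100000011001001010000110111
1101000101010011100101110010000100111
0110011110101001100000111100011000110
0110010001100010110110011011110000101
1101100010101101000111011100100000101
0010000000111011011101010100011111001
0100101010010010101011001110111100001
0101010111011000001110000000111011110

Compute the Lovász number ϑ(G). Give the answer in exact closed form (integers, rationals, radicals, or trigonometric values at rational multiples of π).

deg(mmda) = 18; N(mmda) = {wrnh, nrzi, kqwp, vhoi, iobd, cpst, asyj, blgh, jewn, hgtt, dzek, gexp, vulg, sfyh, czaq, ljuz, doin, rlhy}.
N(ofoj) = {wrnh, ilxf, qpsa, ggeh, iobd, ryxc, asyj, blgh, rqkj, gexp, vulg, sfyh, coli, xxdr, hkoq, doin, rlhy, rwbm}, |N(ofoj)| = 18.
deg(ljuz) = 18; N(ljuz) = {sddu, fqsx, wrnh, mmda, ilxf, ggeh, nrzi, vhoi, blgh, jewn, rqkj, vulg, czaq, roqy, hkoq, xqsy, rlhy, rwbm}.
Vertex cpst has 18 neighbors: sddu, jhgr, fqsx, mmda, ilxf, ggeh, nrzi, iobd, psig, ouiw, ryxc, asyj, blgh, jewn, gexp, czaq, xxdr, doin.
18-regular, N=37; Paley(37): SR with (k,λ,μ)=(18,8,9).
A has 3 distinct eigenvalues ≈ [18.0, 2.5414, -3.5414].
Lovász (edge-transitive): ϑ = −37·(-sqrt(37)/2 - 1/2)/((18)−(-sqrt(37)/2 - 1/2)) = sqrt(37).
Numerically 6.08276253.

sqrt(37)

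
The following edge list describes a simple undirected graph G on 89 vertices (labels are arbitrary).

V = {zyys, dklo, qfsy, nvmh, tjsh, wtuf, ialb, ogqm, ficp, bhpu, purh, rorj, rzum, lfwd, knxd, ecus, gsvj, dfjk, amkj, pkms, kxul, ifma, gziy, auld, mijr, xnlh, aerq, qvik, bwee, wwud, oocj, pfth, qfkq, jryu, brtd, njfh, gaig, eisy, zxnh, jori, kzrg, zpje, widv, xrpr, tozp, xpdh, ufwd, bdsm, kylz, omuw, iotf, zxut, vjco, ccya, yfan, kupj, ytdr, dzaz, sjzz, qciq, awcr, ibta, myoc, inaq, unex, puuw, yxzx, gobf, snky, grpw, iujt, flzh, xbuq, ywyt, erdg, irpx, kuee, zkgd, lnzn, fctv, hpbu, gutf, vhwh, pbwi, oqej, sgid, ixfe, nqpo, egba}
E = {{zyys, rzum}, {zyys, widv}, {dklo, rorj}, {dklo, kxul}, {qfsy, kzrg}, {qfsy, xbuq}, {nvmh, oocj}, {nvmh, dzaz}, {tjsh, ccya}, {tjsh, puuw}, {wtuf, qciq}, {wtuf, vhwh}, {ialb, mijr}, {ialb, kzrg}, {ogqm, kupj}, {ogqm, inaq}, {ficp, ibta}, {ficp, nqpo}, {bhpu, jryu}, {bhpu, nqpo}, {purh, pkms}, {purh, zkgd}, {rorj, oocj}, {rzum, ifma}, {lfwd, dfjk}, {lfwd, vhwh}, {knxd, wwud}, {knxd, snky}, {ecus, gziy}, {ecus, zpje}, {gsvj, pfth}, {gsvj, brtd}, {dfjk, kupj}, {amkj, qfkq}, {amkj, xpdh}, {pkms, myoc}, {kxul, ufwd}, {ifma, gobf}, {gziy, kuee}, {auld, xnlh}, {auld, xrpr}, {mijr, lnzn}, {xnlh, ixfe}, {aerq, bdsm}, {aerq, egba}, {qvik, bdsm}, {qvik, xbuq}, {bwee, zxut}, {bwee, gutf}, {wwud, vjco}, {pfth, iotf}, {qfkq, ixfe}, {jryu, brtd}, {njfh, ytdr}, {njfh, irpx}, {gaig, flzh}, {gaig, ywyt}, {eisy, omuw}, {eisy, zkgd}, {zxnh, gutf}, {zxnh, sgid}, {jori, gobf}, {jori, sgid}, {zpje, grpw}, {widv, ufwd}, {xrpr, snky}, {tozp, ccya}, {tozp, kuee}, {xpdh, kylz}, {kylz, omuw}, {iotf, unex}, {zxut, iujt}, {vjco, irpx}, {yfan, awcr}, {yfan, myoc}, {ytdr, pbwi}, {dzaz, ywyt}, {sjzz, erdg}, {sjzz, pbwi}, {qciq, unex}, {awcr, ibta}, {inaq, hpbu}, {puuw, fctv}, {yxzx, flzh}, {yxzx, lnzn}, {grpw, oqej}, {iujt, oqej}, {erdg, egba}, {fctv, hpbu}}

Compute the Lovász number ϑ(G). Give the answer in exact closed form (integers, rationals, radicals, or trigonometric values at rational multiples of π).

89*cos(pi/89)/(cos(pi/89) + 1)

N(gsvj) = {pfth, brtd}, |N(gsvj)| = 2.
deg(widv) = 2; N(widv) = {zyys, ufwd}.
N(snky) = {knxd, xrpr}, |N(snky)| = 2.
N(ytdr) = {njfh, pbwi}, |N(ytdr)| = 2.
Every vertex has degree 2 (N=89); this is C_{89}, the 89-cycle.
Distinct eigenvalues (to 5 d.p.): [2.0, 1.99502, 1.9801, 1.95531, 1.92078, 1.87669, 1.82324, 1.76071, 1.68941, 1.60969, 1.52196, 1.42664, 1.32421, 1.21519, 1.10011, 0.97955, 0.85411, 0.72442, 0.59112, 0.45487, 0.31635, 0.17626, 0.0353, -0.10585, -0.24646, -0.38585, -0.52332, -0.65818, -0.78976, -0.9174, -1.04048, -1.15837, -1.27049, -1.37628, -1.47522, -1.5668, -1.65058, -1.72614, -1.79309, -1.85112, -1.89992, -1.93926, -1.96893, -1.9888, -1.99875].
With N=89: ϑ(G) = 89·(-(-1)*2*cos(pi/89))/(2−(-2*cos(pi/89))) = 89*cos(pi/89)/(cos(pi/89) + 1).
Numerically 44.486135.
Lovász sandwich 44 ≤ 89*cos(pi/89)/(cos(pi/89) + 1) ≤ 45: both strict.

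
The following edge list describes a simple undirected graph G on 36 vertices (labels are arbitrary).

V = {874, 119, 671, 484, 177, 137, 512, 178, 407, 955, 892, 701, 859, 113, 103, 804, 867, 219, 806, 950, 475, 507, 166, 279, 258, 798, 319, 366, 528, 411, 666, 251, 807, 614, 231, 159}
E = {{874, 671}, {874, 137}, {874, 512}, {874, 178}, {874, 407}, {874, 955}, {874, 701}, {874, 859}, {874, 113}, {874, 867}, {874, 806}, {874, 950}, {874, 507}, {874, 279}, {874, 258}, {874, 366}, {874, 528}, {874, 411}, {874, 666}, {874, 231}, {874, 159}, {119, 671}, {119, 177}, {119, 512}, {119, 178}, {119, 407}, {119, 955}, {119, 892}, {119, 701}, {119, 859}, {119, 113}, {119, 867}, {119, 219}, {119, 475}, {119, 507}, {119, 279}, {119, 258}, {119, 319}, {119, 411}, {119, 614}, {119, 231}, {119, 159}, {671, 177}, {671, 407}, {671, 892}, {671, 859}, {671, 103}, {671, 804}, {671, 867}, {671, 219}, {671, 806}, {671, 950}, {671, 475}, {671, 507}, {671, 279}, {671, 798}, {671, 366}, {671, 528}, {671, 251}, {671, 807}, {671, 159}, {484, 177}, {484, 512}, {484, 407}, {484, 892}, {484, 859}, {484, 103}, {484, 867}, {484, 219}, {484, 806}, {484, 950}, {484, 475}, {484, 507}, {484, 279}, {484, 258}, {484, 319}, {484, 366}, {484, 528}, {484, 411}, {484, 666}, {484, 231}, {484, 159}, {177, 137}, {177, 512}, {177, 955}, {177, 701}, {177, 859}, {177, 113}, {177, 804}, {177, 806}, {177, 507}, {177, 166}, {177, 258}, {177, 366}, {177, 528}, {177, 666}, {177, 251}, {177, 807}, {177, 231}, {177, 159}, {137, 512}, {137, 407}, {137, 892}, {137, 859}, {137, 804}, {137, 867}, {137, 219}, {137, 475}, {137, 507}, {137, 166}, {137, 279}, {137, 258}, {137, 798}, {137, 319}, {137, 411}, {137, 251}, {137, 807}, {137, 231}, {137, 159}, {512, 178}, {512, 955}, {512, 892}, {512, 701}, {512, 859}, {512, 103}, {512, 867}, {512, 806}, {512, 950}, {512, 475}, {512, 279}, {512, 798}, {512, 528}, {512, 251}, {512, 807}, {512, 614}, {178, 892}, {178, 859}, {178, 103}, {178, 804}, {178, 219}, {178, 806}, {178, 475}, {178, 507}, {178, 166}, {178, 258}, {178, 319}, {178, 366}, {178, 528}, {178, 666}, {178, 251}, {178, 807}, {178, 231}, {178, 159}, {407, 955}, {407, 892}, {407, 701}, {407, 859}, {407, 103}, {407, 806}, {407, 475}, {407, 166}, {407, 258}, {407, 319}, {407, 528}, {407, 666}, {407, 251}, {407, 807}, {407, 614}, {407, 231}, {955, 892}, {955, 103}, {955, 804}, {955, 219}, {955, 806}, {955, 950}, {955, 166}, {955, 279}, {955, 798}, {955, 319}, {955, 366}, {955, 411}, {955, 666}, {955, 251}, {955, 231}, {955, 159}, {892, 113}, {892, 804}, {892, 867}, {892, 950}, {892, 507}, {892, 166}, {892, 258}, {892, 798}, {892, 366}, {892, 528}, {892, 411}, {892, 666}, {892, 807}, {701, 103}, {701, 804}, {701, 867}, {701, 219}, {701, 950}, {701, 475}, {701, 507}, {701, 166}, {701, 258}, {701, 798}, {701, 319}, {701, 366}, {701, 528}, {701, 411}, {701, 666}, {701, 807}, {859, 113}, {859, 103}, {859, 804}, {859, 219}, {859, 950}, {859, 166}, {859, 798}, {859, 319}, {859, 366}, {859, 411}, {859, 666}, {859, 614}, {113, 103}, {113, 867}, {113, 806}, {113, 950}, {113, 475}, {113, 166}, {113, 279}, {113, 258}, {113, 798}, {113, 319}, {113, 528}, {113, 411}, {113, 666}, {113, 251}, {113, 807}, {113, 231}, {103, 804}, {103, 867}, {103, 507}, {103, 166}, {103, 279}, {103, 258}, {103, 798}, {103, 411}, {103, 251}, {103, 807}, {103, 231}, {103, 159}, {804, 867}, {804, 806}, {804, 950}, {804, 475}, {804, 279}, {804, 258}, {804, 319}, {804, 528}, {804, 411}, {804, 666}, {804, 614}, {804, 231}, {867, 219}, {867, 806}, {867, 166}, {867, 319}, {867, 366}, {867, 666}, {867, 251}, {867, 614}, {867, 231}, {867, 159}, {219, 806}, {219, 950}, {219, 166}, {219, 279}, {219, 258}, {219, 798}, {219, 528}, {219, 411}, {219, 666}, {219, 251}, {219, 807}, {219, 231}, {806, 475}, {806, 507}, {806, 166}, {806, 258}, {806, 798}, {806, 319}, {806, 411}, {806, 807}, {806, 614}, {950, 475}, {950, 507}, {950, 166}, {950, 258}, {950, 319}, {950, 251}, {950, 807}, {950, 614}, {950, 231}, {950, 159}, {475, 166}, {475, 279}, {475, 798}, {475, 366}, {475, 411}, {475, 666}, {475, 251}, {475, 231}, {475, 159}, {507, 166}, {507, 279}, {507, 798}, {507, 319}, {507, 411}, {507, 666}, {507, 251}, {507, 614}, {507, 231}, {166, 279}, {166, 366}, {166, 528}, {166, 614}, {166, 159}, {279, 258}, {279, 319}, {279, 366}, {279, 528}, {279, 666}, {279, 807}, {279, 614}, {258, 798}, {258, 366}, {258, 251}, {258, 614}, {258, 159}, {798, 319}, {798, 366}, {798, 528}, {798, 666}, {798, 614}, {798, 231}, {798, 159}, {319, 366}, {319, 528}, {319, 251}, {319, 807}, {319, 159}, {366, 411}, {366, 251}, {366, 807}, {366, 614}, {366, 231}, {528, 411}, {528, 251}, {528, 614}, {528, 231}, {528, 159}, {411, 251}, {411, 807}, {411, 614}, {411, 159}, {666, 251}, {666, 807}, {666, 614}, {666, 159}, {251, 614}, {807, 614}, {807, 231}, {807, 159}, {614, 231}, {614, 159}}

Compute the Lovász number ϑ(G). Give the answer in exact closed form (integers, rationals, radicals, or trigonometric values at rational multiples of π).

deg(103) = 21; N(103) = {671, 484, 512, 178, 407, 955, 701, 859, 113, 804, 867, 507, 166, 279, 258, 798, 411, 251, 807, 231, 159}.
N(178) = {874, 119, 512, 892, 859, 103, 804, 219, 806, 475, 507, 166, 258, 319, 366, 528, 666, 251, 807, 231, 159}, |N(178)| = 21.
N(484) = {177, 512, 407, 892, 859, 103, 867, 219, 806, 950, 475, 507, 279, 258, 319, 366, 528, 411, 666, 231, 159}, |N(484)| = 21.
deg(614) = 21; N(614) = {119, 512, 407, 859, 804, 867, 806, 950, 507, 166, 279, 258, 798, 366, 528, 411, 666, 251, 807, 231, 159}.
36-vertex 21-regular graph: this is K(9,2), the Kneser graph.
spec(A) ≈ [21.0, 1.0, -6.0] (distinct, 4 d.p.).
With N=36: ϑ(G) = 36·(-1*(-6))/(21−(-6)) = 8.
= 8.00000… (decimal).

8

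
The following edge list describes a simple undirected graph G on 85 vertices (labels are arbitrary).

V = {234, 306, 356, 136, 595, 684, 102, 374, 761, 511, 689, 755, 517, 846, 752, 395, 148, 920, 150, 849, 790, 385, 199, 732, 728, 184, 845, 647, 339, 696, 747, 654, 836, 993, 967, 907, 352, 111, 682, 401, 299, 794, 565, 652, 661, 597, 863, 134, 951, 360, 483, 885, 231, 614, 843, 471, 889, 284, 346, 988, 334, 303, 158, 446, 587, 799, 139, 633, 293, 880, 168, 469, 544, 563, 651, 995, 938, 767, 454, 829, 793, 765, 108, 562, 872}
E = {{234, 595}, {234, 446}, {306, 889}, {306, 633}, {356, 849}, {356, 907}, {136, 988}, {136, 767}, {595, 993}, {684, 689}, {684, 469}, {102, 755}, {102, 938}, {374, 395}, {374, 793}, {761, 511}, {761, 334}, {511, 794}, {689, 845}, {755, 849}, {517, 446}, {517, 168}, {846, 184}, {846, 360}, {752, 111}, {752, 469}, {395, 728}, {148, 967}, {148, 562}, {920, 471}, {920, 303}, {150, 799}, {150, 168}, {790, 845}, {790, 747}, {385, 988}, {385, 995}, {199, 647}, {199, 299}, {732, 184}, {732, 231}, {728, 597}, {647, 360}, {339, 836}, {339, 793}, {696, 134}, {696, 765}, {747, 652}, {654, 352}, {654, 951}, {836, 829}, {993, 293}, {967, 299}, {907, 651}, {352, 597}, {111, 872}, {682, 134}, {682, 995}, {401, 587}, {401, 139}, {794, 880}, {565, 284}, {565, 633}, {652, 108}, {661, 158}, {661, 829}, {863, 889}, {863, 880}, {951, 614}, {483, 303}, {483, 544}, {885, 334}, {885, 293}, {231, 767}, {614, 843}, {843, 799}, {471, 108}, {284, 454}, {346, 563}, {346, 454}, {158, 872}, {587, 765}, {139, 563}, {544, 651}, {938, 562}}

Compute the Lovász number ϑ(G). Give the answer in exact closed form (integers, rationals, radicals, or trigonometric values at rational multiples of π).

85*cos(pi/85)/(cos(pi/85) + 1)

Vertex 849 has 2 neighbors: 356, 755.
N(732) = {184, 231}, |N(732)| = 2.
N(889) = {306, 863}, |N(889)| = 2.
N(565) = {284, 633}, |N(565)| = 2.
G on 85 vertices is 2-regular; the odd cycle C_{85}.
The 43 distinct eigenvalues: [2.0, 1.995, 1.978, 1.951, 1.913, 1.865, 1.806, 1.738, 1.66, 1.573, 1.478, 1.374, 1.263, 1.145, 1.021, 0.891, 0.757, 0.618, 0.476, 0.331, 0.185, 0.037, -0.111, -0.258, -0.404, -0.547, -0.688, -0.825, -0.957, -1.084, -1.205, -1.32, -1.427, -1.527, -1.618, -1.7, -1.774, -1.837, -1.89, -1.933, -1.966, -1.988, -1.999].
With N=85: ϑ(G) = 85·(-(-1)*2*cos(pi/85))/(2−(-2*cos(pi/85))) = 85*cos(pi/85)/(cos(pi/85) + 1).
≈ 42.48548257 (to 8 d.p.).
42 ≤ 85*cos(pi/85)/(cos(pi/85) + 1) ≤ 43: both strict.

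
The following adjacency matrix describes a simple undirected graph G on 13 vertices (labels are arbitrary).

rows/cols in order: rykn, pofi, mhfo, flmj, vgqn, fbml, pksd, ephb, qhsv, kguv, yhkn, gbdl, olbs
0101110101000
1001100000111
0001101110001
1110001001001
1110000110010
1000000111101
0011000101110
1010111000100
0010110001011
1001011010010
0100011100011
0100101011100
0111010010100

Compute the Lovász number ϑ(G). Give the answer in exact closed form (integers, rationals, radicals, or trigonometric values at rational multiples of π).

sqrt(13)

Vertex yhkn has 6 neighbors: pofi, fbml, pksd, ephb, gbdl, olbs.
Vertex mhfo has 6 neighbors: flmj, vgqn, pksd, ephb, qhsv, olbs.
deg(gbdl) = 6; N(gbdl) = {pofi, vgqn, pksd, qhsv, kguv, yhkn}.
deg(ephb) = 6; N(ephb) = {rykn, mhfo, vgqn, fbml, pksd, yhkn}.
deg(v) = 6 for all v (|V|=13); Paley(13): SR with (k,λ,μ)=(6,2,3).
spec(A) ≈ [6.0, 1.303, -2.303] (distinct, 3 d.p.).
Lovász (edge-transitive): ϑ = −13·(-sqrt(13)/2 - 1/2)/((6)−(-sqrt(13)/2 - 1/2)) = sqrt(13).
≈ 3.6055513 (to 7 d.p.).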